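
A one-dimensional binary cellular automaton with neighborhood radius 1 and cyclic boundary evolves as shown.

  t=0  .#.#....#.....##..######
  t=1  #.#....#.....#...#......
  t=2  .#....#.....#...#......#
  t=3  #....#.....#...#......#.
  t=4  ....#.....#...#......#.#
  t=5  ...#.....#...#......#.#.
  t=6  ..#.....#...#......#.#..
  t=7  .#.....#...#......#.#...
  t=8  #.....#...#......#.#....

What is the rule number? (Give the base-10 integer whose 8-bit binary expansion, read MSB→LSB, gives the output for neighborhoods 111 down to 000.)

34

  ###|.  b7=0 t=0,i=19
  ##.|.  b6=0 t=0,i=15
  #.#|#  b5=1 t=0,i=0
  #..|.  b4=0 t=0,i=4
  .##|.  b3=0 t=0,i=14
  .#.|.  b2=0 t=0,i=1
  ..#|#  b1=1 t=0,i=7
  ...|.  b0=0 t=0,i=5
  bits 00100010 = 34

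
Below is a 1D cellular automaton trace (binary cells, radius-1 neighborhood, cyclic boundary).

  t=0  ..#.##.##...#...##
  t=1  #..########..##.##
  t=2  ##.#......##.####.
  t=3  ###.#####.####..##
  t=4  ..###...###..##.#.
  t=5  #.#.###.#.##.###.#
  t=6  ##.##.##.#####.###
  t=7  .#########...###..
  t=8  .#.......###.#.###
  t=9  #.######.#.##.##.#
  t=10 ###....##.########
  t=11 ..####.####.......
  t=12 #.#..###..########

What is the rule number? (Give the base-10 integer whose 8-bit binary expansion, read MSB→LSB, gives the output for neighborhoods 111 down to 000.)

  ###|.  b7=0 t=1,i=4
  ##.|#  b6=1 t=0,i=5
  #.#|#  b5=1 t=0,i=3
  #..|#  b4=1 t=0,i=0
  .##|#  b3=1 t=0,i=4
  .#.|.  b2=0 t=0,i=2
  ..#|.  b1=0 t=0,i=1
  ...|#  b0=1 t=0,i=10
  bits 01111001 = 121

121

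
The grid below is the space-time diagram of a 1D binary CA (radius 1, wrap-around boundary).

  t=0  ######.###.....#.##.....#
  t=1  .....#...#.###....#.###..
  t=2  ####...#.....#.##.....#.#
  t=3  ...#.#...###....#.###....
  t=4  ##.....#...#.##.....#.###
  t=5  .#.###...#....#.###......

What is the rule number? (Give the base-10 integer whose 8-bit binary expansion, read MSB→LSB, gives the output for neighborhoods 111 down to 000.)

  nb ###: next=.  (t=0,i=0, bit7=0)
  nb ##.: next=#  (t=0,i=5, bit6=1)
  nb #.#: next=.  (t=0,i=6, bit5=0)
  nb #..: next=.  (t=0,i=10, bit4=0)
  nb .##: next=.  (t=0,i=7, bit3=0)
  nb .#.: next=.  (t=0,i=15, bit2=0)
  nb ..#: next=.  (t=0,i=14, bit1=0)
  nb ...: next=#  (t=0,i=11, bit0=1)
  bits 01000001 = 65

65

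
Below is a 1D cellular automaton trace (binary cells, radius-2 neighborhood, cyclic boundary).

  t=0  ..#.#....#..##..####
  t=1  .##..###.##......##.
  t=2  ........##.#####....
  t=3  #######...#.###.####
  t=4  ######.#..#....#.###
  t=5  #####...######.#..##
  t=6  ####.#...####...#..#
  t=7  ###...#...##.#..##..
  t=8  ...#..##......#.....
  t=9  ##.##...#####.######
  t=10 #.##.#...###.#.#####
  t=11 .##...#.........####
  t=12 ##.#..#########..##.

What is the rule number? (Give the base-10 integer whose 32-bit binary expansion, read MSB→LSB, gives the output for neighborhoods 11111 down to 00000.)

3376775987

  nb #####: next=#  (t=2,i=13, bit31=1)
  nb ####.: next=#  (t=0,i=18, bit30=1)
  nb ###.#: next=.  (t=1,i=7, bit29=0)
  nb ###..: next=.  (t=0,i=19, bit28=0)
  nb ##.##: next=#  (t=1,i=8, bit27=1)
  nb ##.#.: next=.  (t=4,i=6, bit26=0)
  nb ##..#: next=.  (t=0,i=0, bit25=0)
  nb ##...: next=#  (t=1,i=11, bit24=1)
  nb #.###: next=.  (t=2,i=11, bit23=0)
  nb #.##.: next=#  (t=1,i=9, bit22=1)
  nb #.#.#: next=.  (t=10,i=13, bit21=0)
  nb #.#..: next=.  (t=0,i=4, bit20=0)
  nb #..##: next=.  (t=0,i=11, bit19=0)
  nb #..#.: next=#  (t=0,i=1, bit18=1)
  nb #...#: next=.  (t=3,i=8, bit17=0)
  nb #....: next=#  (t=0,i=6, bit16=1)
  nb .####: next=#  (t=0,i=17, bit15=1)
  nb .###.: next=.  (t=1,i=6, bit14=0)
  nb .##.#: next=.  (t=2,i=9, bit13=0)
  nb .##..: next=.  (t=0,i=13, bit12=0)
  nb .#.##: next=.  (t=3,i=11, bit11=0)
  nb .#.#.: next=.  (t=0,i=3, bit10=0)
  nb .#..#: next=#  (t=0,i=10, bit9=1)
  nb .#...: next=#  (t=0,i=5, bit8=1)
  nb ..###: next=.  (t=0,i=16, bit7=0)
  nb ..##.: next=.  (t=0,i=12, bit6=0)
  nb ..#.#: next=#  (t=0,i=2, bit5=1)
  nb ..#..: next=#  (t=0,i=9, bit4=1)
  nb ...##: next=.  (t=1,i=16, bit3=0)
  nb ...#.: next=.  (t=0,i=8, bit2=0)
  nb ....#: next=#  (t=0,i=7, bit1=1)
  nb .....: next=#  (t=1,i=13, bit0=1)
  bits 11001001010001011000001100110011 = 3376775987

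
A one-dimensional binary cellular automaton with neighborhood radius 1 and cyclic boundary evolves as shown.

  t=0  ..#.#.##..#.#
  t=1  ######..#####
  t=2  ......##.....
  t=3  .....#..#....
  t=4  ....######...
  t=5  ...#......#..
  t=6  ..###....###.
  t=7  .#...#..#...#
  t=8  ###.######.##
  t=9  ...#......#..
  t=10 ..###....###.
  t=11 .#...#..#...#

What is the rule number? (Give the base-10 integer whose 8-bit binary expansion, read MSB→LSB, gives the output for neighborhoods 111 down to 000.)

54

  [7] ### => .  t=1,i=0
  [6] ##. => .  t=0,i=7
  [5] #.# => #  t=0,i=3
  [4] #.. => #  t=0,i=0
  [3] .## => .  t=0,i=6
  [2] .#. => #  t=0,i=2
  [1] ..# => #  t=0,i=1
  [0] ... => .  t=2,i=0
  bits 00110110 = 54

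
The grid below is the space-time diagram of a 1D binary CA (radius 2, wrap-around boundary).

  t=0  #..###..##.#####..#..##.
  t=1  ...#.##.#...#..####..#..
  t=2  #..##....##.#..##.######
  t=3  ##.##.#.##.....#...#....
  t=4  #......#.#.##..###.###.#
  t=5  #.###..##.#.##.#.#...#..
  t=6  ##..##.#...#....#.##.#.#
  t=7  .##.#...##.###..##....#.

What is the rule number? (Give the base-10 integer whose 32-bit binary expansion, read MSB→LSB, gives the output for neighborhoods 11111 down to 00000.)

839359993

  [31] ##### => .  t=0,i=13
  [30] ####. => .  t=0,i=14
  [29] ###.# => #  t=4,i=17
  [28] ###.. => #  t=0,i=5
  [27] ##.## => .  t=0,i=10
  [26] ##.#. => .  t=0,i=23
  [25] ##..# => #  t=0,i=6
  [24] ##... => .  t=2,i=5
  [23] #.### => .  t=0,i=11
  [22] #.##. => .  t=1,i=5
  [21] #.#.# => .  t=3,i=6
  [20] #.#.. => .  t=0,i=0
  [19] #..## => .  t=0,i=2
  [18] #..#. => #  t=0,i=17
  [17] #...# => #  t=1,i=10
  [16] #.... => #  t=1,i=23
  [15] .#### => #  t=0,i=12
  [14] .###. => .  t=0,i=4
  [13] .##.# => .  t=0,i=9
  [12] .##.. => #  t=2,i=4
  [11] .#.## => #  t=1,i=4
  [10] .#.#. => #  t=4,i=8
  [9] .#..# => .  t=0,i=1
  [8] .#... => #  t=1,i=9
  [7] ..### => #  t=0,i=3
  [6] ..##. => #  t=0,i=8
  [5] ..#.# => #  t=1,i=3
  [4] ..#.. => #  t=0,i=18
  [3] ...## => #  t=2,i=8
  [2] ...#. => .  t=1,i=2
  [1] ....# => .  t=1,i=1
  [0] ..... => #  t=1,i=0
  bits 00110010000001111001110111111001 = 839359993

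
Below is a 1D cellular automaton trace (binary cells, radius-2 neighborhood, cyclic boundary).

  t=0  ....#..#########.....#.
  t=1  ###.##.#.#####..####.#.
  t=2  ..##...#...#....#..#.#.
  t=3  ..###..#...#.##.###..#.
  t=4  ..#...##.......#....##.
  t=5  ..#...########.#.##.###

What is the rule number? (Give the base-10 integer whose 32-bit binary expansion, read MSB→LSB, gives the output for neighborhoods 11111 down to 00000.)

2838827731

  nb #####: next=#  (t=0,i=9, bit31=1)
  nb ####.: next=.  (t=0,i=14, bit30=0)
  nb ###.#: next=#  (t=1,i=2, bit29=1)
  nb ###..: next=.  (t=0,i=15, bit28=0)
  nb ##.##: next=#  (t=1,i=3, bit27=1)
  nb ##.#.: next=.  (t=1,i=6, bit26=0)
  nb ##..#: next=.  (t=1,i=14, bit25=0)
  nb ##...: next=#  (t=0,i=16, bit24=1)
  nb #.###: next=.  (t=1,i=0, bit23=0)
  nb #.##.: next=.  (t=1,i=4, bit22=0)
  nb #.#.#: next=#  (t=1,i=7, bit21=1)
  nb #.#..: next=#  (t=2,i=21, bit20=1)
  nb #..##: next=.  (t=0,i=6, bit19=0)
  nb #..#.: next=#  (t=2,i=18, bit18=1)
  nb #...#: next=.  (t=2,i=0, bit17=0)
  nb #....: next=#  (t=0,i=0, bit16=1)
  nb .####: next=.  (t=0,i=8, bit15=0)
  nb .###.: next=.  (t=1,i=1, bit14=0)
  nb .##.#: next=.  (t=1,i=5, bit13=0)
  nb .##..: next=#  (t=2,i=3, bit12=1)
  nb .#.##: next=.  (t=1,i=8, bit11=0)
  nb .#.#.: next=.  (t=2,i=20, bit10=0)
  nb .#..#: next=#  (t=0,i=5, bit9=1)
  nb .#...: next=.  (t=0,i=22, bit8=0)
  nb ..###: next=#  (t=0,i=7, bit7=1)
  nb ..##.: next=#  (t=2,i=2, bit6=1)
  nb ..#.#: next=.  (t=2,i=19, bit5=0)
  nb ..#..: next=#  (t=0,i=4, bit4=1)
  nb ...##: next=.  (t=2,i=1, bit3=0)
  nb ...#.: next=.  (t=0,i=3, bit2=0)
  nb ....#: next=#  (t=0,i=2, bit1=1)
  nb .....: next=#  (t=0,i=1, bit0=1)
  bits 10101001001101010001001011010011 = 2838827731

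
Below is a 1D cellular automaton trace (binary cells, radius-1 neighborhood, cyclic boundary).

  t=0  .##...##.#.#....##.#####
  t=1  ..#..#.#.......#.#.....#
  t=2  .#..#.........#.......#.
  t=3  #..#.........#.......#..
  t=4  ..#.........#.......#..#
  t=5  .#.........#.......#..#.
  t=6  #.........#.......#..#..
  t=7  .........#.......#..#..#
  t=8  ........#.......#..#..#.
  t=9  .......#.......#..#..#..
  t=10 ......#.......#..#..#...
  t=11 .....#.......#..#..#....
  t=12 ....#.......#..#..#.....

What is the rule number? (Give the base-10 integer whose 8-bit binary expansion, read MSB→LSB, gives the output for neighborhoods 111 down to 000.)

66

  ###|.  b7=0 t=0,i=20
  ##.|#  b6=1 t=0,i=2
  #.#|.  b5=0 t=0,i=0
  #..|.  b4=0 t=0,i=3
  .##|.  b3=0 t=0,i=1
  .#.|.  b2=0 t=0,i=9
  ..#|#  b1=1 t=0,i=5
  ...|.  b0=0 t=0,i=4
  bits 01000010 = 66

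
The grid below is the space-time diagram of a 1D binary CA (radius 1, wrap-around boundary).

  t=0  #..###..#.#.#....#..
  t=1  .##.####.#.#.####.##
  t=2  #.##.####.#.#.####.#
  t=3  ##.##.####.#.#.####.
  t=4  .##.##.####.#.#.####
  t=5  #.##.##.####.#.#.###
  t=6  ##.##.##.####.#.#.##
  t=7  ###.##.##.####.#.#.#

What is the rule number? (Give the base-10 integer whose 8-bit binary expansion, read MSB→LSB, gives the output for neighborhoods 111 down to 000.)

  ### -> #   bit 7 = 1  t=0,i=4
  ##. -> #   bit 6 = 1  t=0,i=5
  #.# -> #   bit 5 = 1  t=0,i=9
  #.. -> #   bit 4 = 1  t=0,i=1
  .## -> .   bit 3 = 0  t=0,i=3
  .#. -> .   bit 2 = 0  t=0,i=0
  ..# -> #   bit 1 = 1  t=0,i=2
  ... -> #   bit 0 = 1  t=0,i=14
  bits 11110011 = 243

243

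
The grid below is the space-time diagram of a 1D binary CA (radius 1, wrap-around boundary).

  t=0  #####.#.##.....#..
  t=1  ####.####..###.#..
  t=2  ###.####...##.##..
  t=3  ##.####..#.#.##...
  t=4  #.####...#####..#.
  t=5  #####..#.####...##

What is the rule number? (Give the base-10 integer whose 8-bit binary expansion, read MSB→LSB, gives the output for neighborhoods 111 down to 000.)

173

  nb ###: next=#  (t=0,i=1, bit7=1)
  nb ##.: next=.  (t=0,i=4, bit6=0)
  nb #.#: next=#  (t=0,i=5, bit5=1)
  nb #..: next=.  (t=0,i=10, bit4=0)
  nb .##: next=#  (t=0,i=0, bit3=1)
  nb .#.: next=#  (t=0,i=6, bit2=1)
  nb ..#: next=.  (t=0,i=14, bit1=0)
  nb ...: next=#  (t=0,i=11, bit0=1)
  bits 10101101 = 173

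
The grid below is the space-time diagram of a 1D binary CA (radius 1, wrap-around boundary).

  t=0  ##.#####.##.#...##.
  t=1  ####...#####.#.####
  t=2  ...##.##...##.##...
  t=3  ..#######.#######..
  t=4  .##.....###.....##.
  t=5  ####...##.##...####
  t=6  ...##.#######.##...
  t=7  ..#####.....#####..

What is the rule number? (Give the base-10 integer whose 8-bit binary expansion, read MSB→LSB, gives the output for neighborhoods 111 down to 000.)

  ###|.  b7=0 t=0,i=4
  ##.|#  b6=1 t=0,i=1
  #.#|#  b5=1 t=0,i=2
  #..|#  b4=1 t=0,i=13
  .##|#  b3=1 t=0,i=0
  .#.|.  b2=0 t=0,i=12
  ..#|#  b1=1 t=0,i=15
  ...|.  b0=0 t=0,i=14
  bits 01111010 = 122

122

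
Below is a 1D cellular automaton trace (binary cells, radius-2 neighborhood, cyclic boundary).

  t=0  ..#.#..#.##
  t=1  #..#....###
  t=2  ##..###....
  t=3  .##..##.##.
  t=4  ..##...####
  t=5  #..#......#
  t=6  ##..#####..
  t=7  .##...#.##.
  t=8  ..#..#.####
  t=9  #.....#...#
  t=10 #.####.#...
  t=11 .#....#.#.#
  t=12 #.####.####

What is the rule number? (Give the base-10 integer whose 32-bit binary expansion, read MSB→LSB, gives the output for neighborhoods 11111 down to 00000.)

  nb #####: next=#  (t=6,i=6, bit31=1)
  nb ####.: next=.  (t=1,i=10, bit30=0)
  nb ###.#: next=.  (t=10,i=5, bit29=0)
  nb ###..: next=#  (t=1,i=0, bit28=1)
  nb ##.##: next=#  (t=3,i=7, bit27=1)
  nb ##.#.: next=#  (t=10,i=6, bit26=1)
  nb ##..#: next=#  (t=0,i=0, bit25=1)
  nb ##...: next=.  (t=2,i=7, bit24=0)
  nb #.###: next=.  (t=8,i=7, bit23=0)
  nb #.##.: next=#  (t=0,i=9, bit22=1)
  nb #.#.#: next=#  (t=11,i=8, bit21=1)
  nb #.#..: next=.  (t=0,i=4, bit20=0)
  nb #..##: next=.  (t=2,i=3, bit19=0)
  nb #..#.: next=.  (t=0,i=1, bit18=0)
  nb #...#: next=.  (t=4,i=5, bit17=0)
  nb #....: next=#  (t=1,i=5, bit16=1)
  nb .####: next=.  (t=1,i=9, bit15=0)
  nb .###.: next=#  (t=2,i=5, bit14=1)
  nb .##.#: next=.  (t=3,i=6, bit13=0)
  nb .##..: next=#  (t=0,i=10, bit12=1)
  nb .#.##: next=#  (t=0,i=8, bit11=1)
  nb .#.#.: next=#  (t=0,i=3, bit10=1)
  nb .#..#: next=.  (t=0,i=5, bit9=0)
  nb .#...: next=#  (t=1,i=4, bit8=1)
  nb ..###: next=.  (t=1,i=8, bit7=0)
  nb ..##.: next=.  (t=2,i=0, bit6=0)
  nb ..#.#: next=.  (t=0,i=2, bit5=0)
  nb ..#..: next=.  (t=1,i=3, bit4=0)
  nb ...##: next=.  (t=1,i=7, bit3=0)
  nb ...#.: next=#  (t=7,i=5, bit2=1)
  nb ....#: next=#  (t=1,i=6, bit1=1)
  nb .....: next=#  (t=5,i=6, bit0=1)
  bits 10011110011000010101110100000111 = 2657180935

2657180935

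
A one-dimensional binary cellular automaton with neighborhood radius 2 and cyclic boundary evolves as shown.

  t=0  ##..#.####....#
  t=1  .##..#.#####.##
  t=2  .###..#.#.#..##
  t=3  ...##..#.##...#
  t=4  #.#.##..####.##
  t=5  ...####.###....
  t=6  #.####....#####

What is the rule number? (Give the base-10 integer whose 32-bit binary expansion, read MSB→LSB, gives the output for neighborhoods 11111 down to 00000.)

  #####|.  b31=0 t=1,i=9
  ####.|#  b30=1 t=0,i=8
  ###.#|.  b29=0 t=1,i=11
  ###..|#  b28=1 t=0,i=1
  ##.##|.  b27=0 t=1,i=0
  ##.#.|.  b26=0 t=4,i=1
  ##..#|#  b25=1 t=0,i=2
  ##...|#  b24=1 t=0,i=10
  #.###|.  b23=0 t=0,i=6
  #.##.|#  b22=1 t=1,i=1
  #.#.#|.  b21=0 t=2,i=8
  #.#..|#  b20=1 t=2,i=10
  #..##|.  b19=0 t=2,i=12
  #..#.|.  b18=0 t=0,i=3
  #...#|.  b17=0 t=3,i=1
  #....|#  b16=1 t=0,i=11
  .####|#  b15=1 t=0,i=7
  .###.|.  b14=0 t=0,i=0
  .##.#|#  b13=1 t=1,i=14
  .##..|#  b12=1 t=1,i=2
  .#.##|#  b11=1 t=0,i=5
  .#.#.|#  b10=1 t=2,i=7
  .#..#|.  b9=0 t=2,i=11
  .#...|#  b8=1 t=3,i=0
  ..###|#  b7=1 t=0,i=14
  ..##.|.  b6=0 t=2,i=13
  ..#.#|.  b5=0 t=0,i=4
  ..#..|#  b4=1 t=3,i=14
  ...##|#  b3=1 t=0,i=13
  ...#.|#  b2=1 t=3,i=13
  ....#|.  b1=0 t=0,i=12
  .....|#  b0=1 t=5,i=0
  bits 01010011010100011011110110011101 = 1397865885

1397865885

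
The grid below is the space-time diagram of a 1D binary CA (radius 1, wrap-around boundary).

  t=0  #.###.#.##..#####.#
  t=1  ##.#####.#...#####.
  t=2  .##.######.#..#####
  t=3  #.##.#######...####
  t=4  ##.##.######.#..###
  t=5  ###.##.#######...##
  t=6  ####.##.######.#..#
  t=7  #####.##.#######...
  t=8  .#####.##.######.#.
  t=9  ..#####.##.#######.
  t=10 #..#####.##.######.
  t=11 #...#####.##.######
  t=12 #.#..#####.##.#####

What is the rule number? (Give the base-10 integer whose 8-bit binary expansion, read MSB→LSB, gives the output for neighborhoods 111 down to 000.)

  nb ###: next=#  (t=0,i=3, bit7=1)
  nb ##.: next=#  (t=0,i=0, bit6=1)
  nb #.#: next=#  (t=0,i=1, bit5=1)
  nb #..: next=.  (t=0,i=10, bit4=0)
  nb .##: next=.  (t=0,i=2, bit3=0)
  nb .#.: next=#  (t=0,i=6, bit2=1)
  nb ..#: next=.  (t=0,i=11, bit1=0)
  nb ...: next=#  (t=1,i=11, bit0=1)
  bits 11100101 = 229

229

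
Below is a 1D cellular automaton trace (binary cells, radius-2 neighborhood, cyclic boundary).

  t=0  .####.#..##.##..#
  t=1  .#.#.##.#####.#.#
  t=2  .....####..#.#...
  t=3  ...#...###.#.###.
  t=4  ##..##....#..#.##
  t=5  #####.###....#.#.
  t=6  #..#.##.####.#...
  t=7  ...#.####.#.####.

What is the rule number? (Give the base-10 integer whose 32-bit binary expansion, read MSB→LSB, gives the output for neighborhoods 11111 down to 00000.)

1608196450

  [31] ##### => .  t=1,i=10
  [30] ####. => #  t=0,i=3
  [29] ###.# => .  t=0,i=4
  [28] ###.. => #  t=2,i=8
  [27] ##.## => #  t=0,i=11
  [26] ##.#. => #  t=0,i=5
  [25] ##..# => #  t=0,i=14
  [24] ##... => #  t=3,i=16
  [23] #.### => #  t=0,i=1
  [22] #.##. => #  t=0,i=12
  [21] #.#.# => .  t=1,i=1
  [20] #.#.. => #  t=0,i=6
  [19] #..## => #  t=0,i=8
  [18] #..#. => .  t=0,i=15
  [17] #...# => #  t=3,i=5
  [16] #.... => #  t=2,i=15
  [15] .#### => .  t=0,i=2
  [14] .###. => .  t=3,i=8
  [13] .##.# => #  t=0,i=10
  [12] .##.. => .  t=0,i=13
  [11] .#.## => .  t=0,i=0
  [10] .#.#. => .  t=1,i=0
  [9] .#..# => .  t=0,i=7
  [8] .#... => #  t=2,i=14
  [7] ..### => .  t=2,i=5
  [6] ..##. => #  t=0,i=9
  [5] ..#.# => #  t=0,i=16
  [4] ..#.. => .  t=3,i=3
  [3] ...## => .  t=2,i=4
  [2] ...#. => .  t=3,i=2
  [1] ....# => #  t=2,i=3
  [0] ..... => .  t=2,i=0
  bits 01011111110110110010000101100010 = 1608196450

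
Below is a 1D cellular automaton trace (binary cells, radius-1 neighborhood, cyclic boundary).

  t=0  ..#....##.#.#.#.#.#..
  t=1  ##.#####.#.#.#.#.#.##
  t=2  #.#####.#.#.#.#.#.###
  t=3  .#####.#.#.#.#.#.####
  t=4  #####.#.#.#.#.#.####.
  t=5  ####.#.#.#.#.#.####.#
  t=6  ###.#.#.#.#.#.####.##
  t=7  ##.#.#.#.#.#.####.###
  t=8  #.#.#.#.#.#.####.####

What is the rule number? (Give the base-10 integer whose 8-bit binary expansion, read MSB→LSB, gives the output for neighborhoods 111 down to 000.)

  ### -> #   bit 7 = 1  t=1,i=0
  ##. -> .   bit 6 = 0  t=0,i=8
  #.# -> #   bit 5 = 1  t=0,i=9
  #.. -> #   bit 4 = 1  t=0,i=3
  .## -> #   bit 3 = 1  t=0,i=7
  .#. -> .   bit 2 = 0  t=0,i=2
  ..# -> #   bit 1 = 1  t=0,i=1
  ... -> #   bit 0 = 1  t=0,i=0
  bits 10111011 = 187

187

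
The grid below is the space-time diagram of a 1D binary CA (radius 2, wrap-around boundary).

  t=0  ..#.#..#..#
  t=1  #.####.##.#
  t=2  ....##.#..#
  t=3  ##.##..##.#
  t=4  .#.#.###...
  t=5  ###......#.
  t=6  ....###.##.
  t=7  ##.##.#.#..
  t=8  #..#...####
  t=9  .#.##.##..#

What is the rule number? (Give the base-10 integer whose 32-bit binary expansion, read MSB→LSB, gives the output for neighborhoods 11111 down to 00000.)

  nb #####: next=.  (t=8,i=9, bit31=0)
  nb ####.: next=#  (t=1,i=4, bit30=1)
  nb ###.#: next=#  (t=1,i=5, bit29=1)
  nb ###..: next=.  (t=4,i=7, bit28=0)
  nb ##.##: next=.  (t=1,i=1, bit27=0)
  nb ##.#.: next=.  (t=2,i=6, bit26=0)
  nb ##..#: next=#  (t=3,i=5, bit25=1)
  nb ##...: next=.  (t=4,i=8, bit24=0)
  nb #.###: next=.  (t=1,i=2, bit23=0)
  nb #.##.: next=#  (t=1,i=7, bit22=1)
  nb #.#.#: next=.  (t=4,i=3, bit21=0)
  nb #.#..: next=#  (t=0,i=4, bit20=1)
  nb #..##: next=#  (t=3,i=6, bit19=1)
  nb #..#.: next=.  (t=0,i=1, bit18=0)
  nb #...#: next=.  (t=8,i=5, bit17=0)
  nb #....: next=#  (t=2,i=1, bit16=1)
  nb .####: next=.  (t=1,i=3, bit15=0)
  nb .###.: next=.  (t=3,i=0, bit14=0)
  nb .##.#: next=.  (t=1,i=0, bit13=0)
  nb .##..: next=.  (t=3,i=4, bit12=0)
  nb .#.##: next=.  (t=4,i=4, bit11=0)
  nb .#.#.: next=#  (t=0,i=3, bit10=1)
  nb .#..#: next=#  (t=0,i=0, bit9=1)
  nb .#...: next=#  (t=2,i=0, bit8=1)
  nb ..###: next=#  (t=6,i=4, bit7=1)
  nb ..##.: next=#  (t=2,i=4, bit6=1)
  nb ..#.#: next=#  (t=0,i=2, bit5=1)
  nb ..#..: next=#  (t=0,i=7, bit4=1)
  nb ...##: next=#  (t=2,i=3, bit3=1)
  nb ...#.: next=#  (t=4,i=0, bit2=1)
  nb ....#: next=.  (t=2,i=2, bit1=0)
  nb .....: next=#  (t=5,i=5, bit0=1)
  bits 01100010010110010000011111111101 = 1650001917

1650001917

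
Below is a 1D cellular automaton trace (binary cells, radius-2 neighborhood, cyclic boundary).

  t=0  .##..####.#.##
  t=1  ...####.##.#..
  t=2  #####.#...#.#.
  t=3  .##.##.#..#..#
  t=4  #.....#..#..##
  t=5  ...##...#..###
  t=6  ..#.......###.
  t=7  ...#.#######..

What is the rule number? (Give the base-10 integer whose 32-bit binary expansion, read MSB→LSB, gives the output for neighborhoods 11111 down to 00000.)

2785855915

  ##### -> #   bit 31 = 1  t=2,i=2
  ####. -> .   bit 30 = 0  t=0,i=7
  ###.# -> #   bit 29 = 1  t=0,i=8
  ###.. -> .   bit 28 = 0  t=4,i=0
  ##.## -> .   bit 27 = 0  t=0,i=0
  ##.#. -> #   bit 26 = 1  t=0,i=9
  ##..# -> #   bit 25 = 1  t=0,i=3
  ##... -> .   bit 24 = 0  t=4,i=1
  #.### -> .   bit 23 = 0  t=2,i=0
  #.##. -> .   bit 22 = 0  t=0,i=1
  #.#.# -> .   bit 21 = 0  t=0,i=10
  #.#.. -> .   bit 20 = 0  t=1,i=11
  #..## -> #   bit 19 = 1  t=0,i=4
  #..#. -> #   bit 18 = 1  t=3,i=9
  #...# -> .   bit 17 = 0  t=2,i=8
  #.... -> .   bit 16 = 0  t=1,i=13
  .#### -> #   bit 15 = 1  t=0,i=6
  .###. -> #   bit 14 = 1  t=4,i=13
  .##.# -> .   bit 13 = 0  t=0,i=13
  .##.. -> .   bit 12 = 0  t=0,i=2
  .#.## -> #   bit 11 = 1  t=0,i=11
  .#.#. -> .   bit 10 = 0  t=2,i=11
  .#..# -> .   bit 9 = 0  t=3,i=8
  .#... -> #   bit 8 = 1  t=1,i=12
  ..### -> #   bit 7 = 1  t=0,i=5
  ..##. -> .   bit 6 = 0  t=5,i=3
  ..#.# -> #   bit 5 = 1  t=2,i=10
  ..#.. -> .   bit 4 = 0  t=3,i=10
  ...## -> #   bit 3 = 1  t=1,i=2
  ...#. -> .   bit 2 = 0  t=2,i=9
  ....# -> #   bit 1 = 1  t=1,i=1
  ..... -> #   bit 0 = 1  t=1,i=0
  bits 10100110000011001100100110101011 = 2785855915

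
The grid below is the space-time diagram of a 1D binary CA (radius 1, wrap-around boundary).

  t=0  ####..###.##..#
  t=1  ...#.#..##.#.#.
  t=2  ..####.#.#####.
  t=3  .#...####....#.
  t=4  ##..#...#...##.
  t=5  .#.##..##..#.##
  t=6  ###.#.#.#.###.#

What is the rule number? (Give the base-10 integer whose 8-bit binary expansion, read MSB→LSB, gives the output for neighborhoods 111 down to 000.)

  [7] ### => .  t=0,i=0
  [6] ##. => #  t=0,i=3
  [5] #.# => #  t=0,i=9
  [4] #.. => .  t=0,i=4
  [3] .## => .  t=0,i=6
  [2] .#. => #  t=1,i=3
  [1] ..# => #  t=0,i=5
  [0] ... => .  t=1,i=0
  bits 01100110 = 102

102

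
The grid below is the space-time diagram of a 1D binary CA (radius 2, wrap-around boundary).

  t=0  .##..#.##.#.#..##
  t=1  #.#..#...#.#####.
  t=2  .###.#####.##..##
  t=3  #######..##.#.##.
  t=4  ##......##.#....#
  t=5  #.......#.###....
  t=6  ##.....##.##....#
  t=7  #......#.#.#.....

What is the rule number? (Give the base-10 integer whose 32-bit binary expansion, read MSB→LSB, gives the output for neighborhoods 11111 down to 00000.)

  ##### -> .   bit 31 = 0  t=1,i=13
  ####. -> .   bit 30 = 0  t=1,i=14
  ###.# -> #   bit 29 = 1  t=1,i=15
  ###.. -> .   bit 28 = 0  t=3,i=6
  ##.## -> #   bit 27 = 1  t=0,i=0
  ##.#. -> #   bit 26 = 1  t=0,i=9
  ##..# -> .   bit 25 = 0  t=0,i=3
  ##... -> .   bit 24 = 0  t=4,i=2
  #.### -> #   bit 23 = 1  t=1,i=11
  #.##. -> .   bit 22 = 0  t=0,i=1
  #.#.# -> .   bit 21 = 0  t=0,i=10
  #.#.. -> #   bit 20 = 1  t=0,i=12
  #..## -> #   bit 19 = 1  t=0,i=14
  #..#. -> .   bit 18 = 0  t=0,i=4
  #...# -> #   bit 17 = 1  t=1,i=7
  #.... -> .   bit 16 = 0  t=4,i=3
  .#### -> #   bit 15 = 1  t=1,i=12
  .###. -> #   bit 14 = 1  t=2,i=2
  .##.# -> .   bit 13 = 0  t=0,i=8
  .##.. -> #   bit 12 = 1  t=0,i=2
  .#.## -> .   bit 11 = 0  t=0,i=6
  .#.#. -> #   bit 10 = 1  t=0,i=11
  .#..# -> #   bit 9 = 1  t=0,i=13
  .#... -> #   bit 8 = 1  t=1,i=6
  ..### -> .   bit 7 = 0  t=4,i=16
  ..##. -> #   bit 6 = 1  t=0,i=15
  ..#.# -> #   bit 5 = 1  t=0,i=5
  ..#.. -> #   bit 4 = 1  t=1,i=5
  ...## -> .   bit 3 = 0  t=4,i=7
  ...#. -> #   bit 2 = 1  t=1,i=8
  ....# -> .   bit 1 = 0  t=4,i=6
  ..... -> .   bit 0 = 0  t=4,i=4
  bits 00101100100110101101011101110100 = 748345204

748345204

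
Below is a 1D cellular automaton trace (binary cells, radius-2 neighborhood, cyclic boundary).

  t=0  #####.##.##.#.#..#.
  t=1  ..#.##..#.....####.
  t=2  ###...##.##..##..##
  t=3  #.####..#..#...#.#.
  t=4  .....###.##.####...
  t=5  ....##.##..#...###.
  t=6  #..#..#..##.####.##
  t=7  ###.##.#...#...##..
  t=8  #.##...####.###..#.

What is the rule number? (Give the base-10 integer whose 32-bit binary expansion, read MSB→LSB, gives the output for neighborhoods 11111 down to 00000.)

  nb #####: next=#  (t=0,i=2, bit31=1)
  nb ####.: next=.  (t=0,i=3, bit30=0)
  nb ###.#: next=#  (t=0,i=4, bit29=1)
  nb ###..: next=#  (t=1,i=17, bit28=1)
  nb ##.##: next=#  (t=0,i=5, bit27=1)
  nb ##.#.: next=.  (t=0,i=11, bit26=0)
  nb ##..#: next=#  (t=1,i=6, bit25=1)
  nb ##...: next=#  (t=1,i=18, bit24=1)
  nb #.###: next=.  (t=0,i=0, bit23=0)
  nb #.##.: next=.  (t=0,i=6, bit22=0)
  nb #.#.#: next=.  (t=0,i=12, bit21=0)
  nb #.#..: next=#  (t=0,i=14, bit20=1)
  nb #..##: next=.  (t=2,i=12, bit19=0)
  nb #..#.: next=#  (t=0,i=16, bit18=1)
  nb #...#: next=#  (t=1,i=0, bit17=1)
  nb #....: next=#  (t=1,i=10, bit16=1)
  nb .####: next=.  (t=0,i=1, bit15=0)
  nb .###.: next=.  (t=4,i=6, bit14=0)
  nb .##.#: next=.  (t=0,i=7, bit13=0)
  nb .##..: next=.  (t=1,i=5, bit12=0)
  nb .#.##: next=.  (t=0,i=18, bit11=0)
  nb .#.#.: next=.  (t=0,i=13, bit10=0)
  nb .#..#: next=#  (t=0,i=15, bit9=1)
  nb .#...: next=#  (t=1,i=9, bit8=1)
  nb ..###: next=#  (t=1,i=14, bit7=1)
  nb ..##.: next=.  (t=2,i=6, bit6=0)
  nb ..#.#: next=#  (t=0,i=17, bit5=1)
  nb ..#..: next=.  (t=1,i=8, bit4=0)
  nb ...##: next=#  (t=1,i=13, bit3=1)
  nb ...#.: next=#  (t=1,i=1, bit2=1)
  nb ....#: next=.  (t=1,i=12, bit1=0)
  nb .....: next=.  (t=1,i=11, bit0=0)
  bits 10111011000101110000001110101100 = 3138847660

3138847660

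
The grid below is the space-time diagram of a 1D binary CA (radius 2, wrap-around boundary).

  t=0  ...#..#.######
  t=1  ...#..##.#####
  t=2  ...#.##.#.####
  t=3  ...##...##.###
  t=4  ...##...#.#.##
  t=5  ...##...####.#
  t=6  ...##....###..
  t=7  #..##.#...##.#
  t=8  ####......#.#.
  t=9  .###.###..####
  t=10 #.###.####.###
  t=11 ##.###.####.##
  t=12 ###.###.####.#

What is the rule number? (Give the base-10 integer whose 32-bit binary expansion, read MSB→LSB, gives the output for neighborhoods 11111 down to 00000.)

4197047409

  ##### -> #   bit 31 = 1  t=0,i=10
  ####. -> #   bit 30 = 1  t=0,i=12
  ###.# -> #   bit 29 = 1  t=5,i=11
  ###.. -> #   bit 28 = 1  t=0,i=13
  ##.## -> #   bit 27 = 1  t=1,i=8
  ##.#. -> .   bit 26 = 0  t=2,i=7
  ##..# -> #   bit 25 = 1  t=7,i=1
  ##... -> .   bit 24 = 0  t=0,i=0
  #.### -> .   bit 23 = 0  t=0,i=8
  #.##. -> .   bit 22 = 0  t=2,i=5
  #.#.# -> #   bit 21 = 1  t=2,i=8
  #.#.. -> .   bit 20 = 0  t=5,i=13
  #..## -> #   bit 19 = 1  t=1,i=5
  #..#. -> .   bit 18 = 0  t=0,i=5
  #...# -> .   bit 17 = 0  t=0,i=1
  #.... -> #   bit 16 = 1  t=6,i=6
  .#### -> #   bit 15 = 1  t=0,i=9
  .###. -> #   bit 14 = 1  t=3,i=12
  .##.# -> .   bit 13 = 0  t=1,i=7
  .##.. -> #   bit 12 = 1  t=3,i=4
  .#.## -> #   bit 11 = 1  t=0,i=7
  .#.#. -> #   bit 10 = 1  t=4,i=9
  .#..# -> .   bit 9 = 0  t=0,i=4
  .#... -> .   bit 8 = 0  t=5,i=0
  ..### -> .   bit 7 = 0  t=5,i=8
  ..##. -> #   bit 6 = 1  t=1,i=6
  ..#.# -> #   bit 5 = 1  t=0,i=6
  ..#.. -> #   bit 4 = 1  t=0,i=3
  ...## -> .   bit 3 = 0  t=3,i=2
  ...#. -> .   bit 2 = 0  t=0,i=2
  ....# -> .   bit 1 = 0  t=6,i=1
  ..... -> #   bit 0 = 1  t=6,i=0
  bits 11111010001010011101110001110001 = 4197047409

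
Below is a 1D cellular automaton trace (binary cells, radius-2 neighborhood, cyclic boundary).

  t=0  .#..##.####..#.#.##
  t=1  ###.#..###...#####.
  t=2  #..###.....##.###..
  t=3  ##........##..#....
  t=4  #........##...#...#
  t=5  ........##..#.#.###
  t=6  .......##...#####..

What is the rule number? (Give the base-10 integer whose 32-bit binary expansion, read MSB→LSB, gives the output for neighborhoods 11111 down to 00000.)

3304230520

  #####|#  b31=1 t=1,i=15
  ####.|#  b30=1 t=0,i=9
  ###.#|.  b29=0 t=1,i=2
  ###..|.  b28=0 t=0,i=10
  ##.##|.  b27=0 t=0,i=6
  ##.#.|#  b26=1 t=0,i=0
  ##..#|.  b25=0 t=0,i=11
  ##...|.  b24=0 t=1,i=10
  #.###|#  b23=1 t=0,i=7
  #.##.|#  b22=1 t=0,i=17
  #.#.#|#  b21=1 t=0,i=15
  #.#..|#  b20=1 t=0,i=1
  #..##|.  b19=0 t=0,i=3
  #..#.|.  b18=0 t=0,i=12
  #...#|#  b17=1 t=1,i=11
  #....|.  b16=0 t=2,i=7
  .####|#  b15=1 t=0,i=8
  .###.|.  b14=0 t=1,i=1
  .##.#|.  b13=0 t=0,i=5
  .##..|.  b12=0 t=3,i=1
  .#.##|#  b11=1 t=0,i=16
  .#.#.|#  b10=1 t=0,i=14
  .#..#|#  b9=1 t=0,i=2
  .#...|.  b8=0 t=3,i=15
  ..###|.  b7=0 t=1,i=7
  ..##.|#  b6=1 t=0,i=4
  ..#.#|#  b5=1 t=0,i=13
  ..#..|#  b4=1 t=2,i=0
  ...##|#  b3=1 t=1,i=12
  ...#.|.  b2=0 t=4,i=13
  ....#|.  b1=0 t=2,i=9
  .....|.  b0=0 t=2,i=8
  bits 11000100111100101000111001111000 = 3304230520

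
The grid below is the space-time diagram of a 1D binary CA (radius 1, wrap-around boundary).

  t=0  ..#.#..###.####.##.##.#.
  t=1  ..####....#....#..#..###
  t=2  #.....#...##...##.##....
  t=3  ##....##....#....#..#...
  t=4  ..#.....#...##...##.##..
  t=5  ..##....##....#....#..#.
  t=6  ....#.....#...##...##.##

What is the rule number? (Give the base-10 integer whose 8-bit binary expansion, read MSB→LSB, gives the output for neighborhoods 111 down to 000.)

52

  ###|.  b7=0 t=0,i=8
  ##.|.  b6=0 t=0,i=9
  #.#|#  b5=1 t=0,i=3
  #..|#  b4=1 t=0,i=5
  .##|.  b3=0 t=0,i=7
  .#.|#  b2=1 t=0,i=2
  ..#|.  b1=0 t=0,i=1
  ...|.  b0=0 t=0,i=0
  bits 00110100 = 52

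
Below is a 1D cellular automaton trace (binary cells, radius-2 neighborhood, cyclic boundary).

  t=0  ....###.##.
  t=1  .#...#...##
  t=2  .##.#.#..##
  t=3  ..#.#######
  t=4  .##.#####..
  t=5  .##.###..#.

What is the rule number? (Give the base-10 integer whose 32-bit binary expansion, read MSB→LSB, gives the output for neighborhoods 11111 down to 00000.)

2176644965

  #####|#  b31=1 t=3,i=6
  ####.|.  b30=0 t=3,i=9
  ###.#|.  b29=0 t=0,i=6
  ###..|.  b28=0 t=3,i=10
  ##.##|.  b27=0 t=0,i=7
  ##.#.|.  b26=0 t=1,i=0
  ##..#|.  b25=0 t=3,i=0
  ##...|#  b24=1 t=0,i=10
  #.###|#  b23=1 t=3,i=4
  #.##.|.  b22=0 t=0,i=8
  #.#.#|#  b21=1 t=2,i=4
  #.#..|#  b20=1 t=1,i=1
  #..##|#  b19=1 t=2,i=8
  #..#.|#  b18=1 t=3,i=1
  #...#|.  b17=0 t=1,i=3
  #....|.  b16=0 t=0,i=0
  .####|#  b15=1 t=3,i=5
  .###.|#  b14=1 t=0,i=5
  .##.#|#  b13=1 t=1,i=10
  .##..|#  b12=1 t=0,i=9
  .#.##|.  b11=0 t=3,i=3
  .#.#.|#  b10=1 t=2,i=5
  .#..#|#  b9=1 t=2,i=7
  .#...|#  b8=1 t=1,i=2
  ..###|.  b7=0 t=0,i=4
  ..##.|#  b6=1 t=1,i=9
  ..#.#|#  b5=1 t=3,i=2
  ..#..|.  b4=0 t=1,i=5
  ...##|.  b3=0 t=0,i=3
  ...#.|#  b2=1 t=1,i=4
  ....#|.  b1=0 t=0,i=2
  .....|#  b0=1 t=0,i=1
  bits 10000001101111001111011101100101 = 2176644965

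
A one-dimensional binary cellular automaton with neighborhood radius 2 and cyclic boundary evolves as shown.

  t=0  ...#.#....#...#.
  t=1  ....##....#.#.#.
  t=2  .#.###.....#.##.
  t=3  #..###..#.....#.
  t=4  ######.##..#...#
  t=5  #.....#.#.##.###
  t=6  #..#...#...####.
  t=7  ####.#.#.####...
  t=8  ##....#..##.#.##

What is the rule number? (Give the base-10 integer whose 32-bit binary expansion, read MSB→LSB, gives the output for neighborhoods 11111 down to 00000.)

  ##### -> .   bit 31 = 0  t=4,i=1
  ####. -> .   bit 30 = 0  t=4,i=4
  ###.# -> .   bit 29 = 0  t=4,i=5
  ###.. -> #   bit 28 = 1  t=2,i=5
  ##.## -> #   bit 27 = 1  t=4,i=6
  ##.#. -> .   bit 26 = 0  t=6,i=15
  ##..# -> .   bit 25 = 0  t=2,i=15
  ##... -> .   bit 24 = 0  t=1,i=6
  #.### -> #   bit 23 = 1  t=2,i=3
  #.##. -> .   bit 22 = 0  t=2,i=13
  #.#.# -> .   bit 21 = 0  t=1,i=12
  #.#.. -> #   bit 20 = 1  t=0,i=5
  #..## -> #   bit 19 = 1  t=3,i=2
  #..#. -> #   bit 18 = 1  t=2,i=0
  #...# -> #   bit 17 = 1  t=0,i=12
  #.... -> .   bit 16 = 0  t=0,i=0
  .#### -> #   bit 15 = 1  t=4,i=0
  .###. -> #   bit 14 = 1  t=2,i=4
  .##.# -> #   bit 13 = 1  t=5,i=11
  .##.. -> #   bit 12 = 1  t=1,i=5
  .#.## -> .   bit 11 = 0  t=2,i=2
  .#.#. -> #   bit 10 = 1  t=0,i=4
  .#..# -> #   bit 9 = 1  t=3,i=1
  .#... -> .   bit 8 = 0  t=0,i=6
  ..### -> #   bit 7 = 1  t=3,i=3
  ..##. -> #   bit 6 = 1  t=1,i=4
  ..#.# -> .   bit 5 = 0  t=0,i=3
  ..#.. -> #   bit 4 = 1  t=0,i=10
  ...## -> #   bit 3 = 1  t=1,i=3
  ...#. -> .   bit 2 = 0  t=0,i=2
  ....# -> .   bit 1 = 0  t=0,i=1
  ..... -> #   bit 0 = 1  t=1,i=1
  bits 00011000100111101111011011011001 = 413071065

413071065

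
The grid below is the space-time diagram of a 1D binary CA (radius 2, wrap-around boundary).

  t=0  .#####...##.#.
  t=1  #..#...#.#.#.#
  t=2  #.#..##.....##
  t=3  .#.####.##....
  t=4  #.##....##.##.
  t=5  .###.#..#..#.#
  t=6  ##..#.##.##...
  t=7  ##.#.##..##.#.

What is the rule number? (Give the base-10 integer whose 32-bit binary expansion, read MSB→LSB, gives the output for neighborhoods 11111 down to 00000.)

  nb #####: next=#  (t=0,i=3, bit31=1)
  nb ####.: next=.  (t=0,i=4, bit30=0)
  nb ###.#: next=.  (t=2,i=0, bit29=0)
  nb ###..: next=.  (t=0,i=5, bit28=0)
  nb ##.##: next=.  (t=3,i=7, bit27=0)
  nb ##.#.: next=#  (t=0,i=11, bit26=1)
  nb ##..#: next=.  (t=1,i=1, bit25=0)
  nb ##...: next=.  (t=0,i=6, bit24=0)
  nb #.###: next=#  (t=3,i=3, bit23=1)
  nb #.##.: next=#  (t=1,i=13, bit22=1)
  nb #.#.#: next=.  (t=1,i=9, bit21=0)
  nb #.#..: next=.  (t=0,i=12, bit20=0)
  nb #..##: next=#  (t=0,i=0, bit19=1)
  nb #..#.: next=#  (t=1,i=2, bit18=1)
  nb #...#: next=#  (t=0,i=7, bit17=1)
  nb #....: next=#  (t=2,i=8, bit16=1)
  nb .####: next=.  (t=0,i=2, bit15=0)
  nb .###.: next=.  (t=2,i=13, bit14=0)
  nb .##.#: next=.  (t=0,i=10, bit13=0)
  nb .##..: next=#  (t=1,i=0, bit12=1)
  nb .#.##: next=#  (t=1,i=12, bit11=1)
  nb .#.#.: next=.  (t=1,i=8, bit10=0)
  nb .#..#: next=#  (t=0,i=13, bit9=1)
  nb .#...: next=.  (t=1,i=4, bit8=0)
  nb ..###: next=.  (t=0,i=1, bit7=0)
  nb ..##.: next=#  (t=0,i=9, bit6=1)
  nb ..#.#: next=.  (t=1,i=7, bit5=0)
  nb ..#..: next=.  (t=1,i=3, bit4=0)
  nb ...##: next=.  (t=0,i=8, bit3=0)
  nb ...#.: next=#  (t=1,i=6, bit2=1)
  nb ....#: next=.  (t=2,i=10, bit1=0)
  nb .....: next=#  (t=2,i=9, bit0=1)
  bits 10000100110011110001101001000101 = 2228165189

2228165189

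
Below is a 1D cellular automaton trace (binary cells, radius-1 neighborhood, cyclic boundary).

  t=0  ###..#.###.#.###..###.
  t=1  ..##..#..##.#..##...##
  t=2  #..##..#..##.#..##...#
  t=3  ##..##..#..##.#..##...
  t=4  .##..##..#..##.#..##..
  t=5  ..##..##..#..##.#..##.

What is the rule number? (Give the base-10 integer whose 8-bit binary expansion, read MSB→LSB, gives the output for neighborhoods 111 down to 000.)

112

  ###|.  b7=0 t=0,i=1
  ##.|#  b6=1 t=0,i=2
  #.#|#  b5=1 t=0,i=6
  #..|#  b4=1 t=0,i=3
  .##|.  b3=0 t=0,i=0
  .#.|.  b2=0 t=0,i=5
  ..#|.  b1=0 t=0,i=4
  ...|.  b0=0 t=1,i=18
  bits 01110000 = 112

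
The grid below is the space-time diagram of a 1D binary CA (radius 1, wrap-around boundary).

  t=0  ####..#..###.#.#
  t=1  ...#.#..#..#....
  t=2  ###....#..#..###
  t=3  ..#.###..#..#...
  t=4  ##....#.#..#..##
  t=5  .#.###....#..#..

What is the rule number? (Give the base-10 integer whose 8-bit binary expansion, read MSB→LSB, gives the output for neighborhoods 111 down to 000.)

  ###|.  b7=0 t=0,i=0
  ##.|#  b6=1 t=0,i=3
  #.#|.  b5=0 t=0,i=12
  #..|.  b4=0 t=0,i=4
  .##|.  b3=0 t=0,i=9
  .#.|.  b2=0 t=0,i=6
  ..#|#  b1=1 t=0,i=5
  ...|#  b0=1 t=1,i=0
  bits 01000011 = 67

67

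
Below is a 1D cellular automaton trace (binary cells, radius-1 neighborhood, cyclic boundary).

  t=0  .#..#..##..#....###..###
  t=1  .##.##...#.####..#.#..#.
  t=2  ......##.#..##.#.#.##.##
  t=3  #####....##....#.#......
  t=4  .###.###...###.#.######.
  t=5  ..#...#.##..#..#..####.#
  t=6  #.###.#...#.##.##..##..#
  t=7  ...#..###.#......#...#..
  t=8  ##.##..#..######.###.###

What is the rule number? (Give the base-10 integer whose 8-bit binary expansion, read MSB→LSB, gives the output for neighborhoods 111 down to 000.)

  ### -> #   bit 7 = 1  t=0,i=17
  ##. -> .   bit 6 = 0  t=0,i=8
  #.# -> .   bit 5 = 0  t=0,i=0
  #.. -> #   bit 4 = 1  t=0,i=2
  .## -> .   bit 3 = 0  t=0,i=7
  .#. -> #   bit 2 = 1  t=0,i=1
  ..# -> .   bit 1 = 0  t=0,i=3
  ... -> #   bit 0 = 1  t=0,i=13
  bits 10010101 = 149

149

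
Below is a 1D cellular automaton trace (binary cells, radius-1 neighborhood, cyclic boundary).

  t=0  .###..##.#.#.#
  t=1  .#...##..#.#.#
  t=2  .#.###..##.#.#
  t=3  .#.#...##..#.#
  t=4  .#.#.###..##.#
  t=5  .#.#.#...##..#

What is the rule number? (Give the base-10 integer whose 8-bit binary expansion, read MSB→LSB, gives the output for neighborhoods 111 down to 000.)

15

  [7] ### => .  t=0,i=2
  [6] ##. => .  t=0,i=3
  [5] #.# => .  t=0,i=0
  [4] #.. => .  t=0,i=4
  [3] .## => #  t=0,i=1
  [2] .#. => #  t=0,i=9
  [1] ..# => #  t=0,i=5
  [0] ... => #  t=1,i=3
  bits 00001111 = 15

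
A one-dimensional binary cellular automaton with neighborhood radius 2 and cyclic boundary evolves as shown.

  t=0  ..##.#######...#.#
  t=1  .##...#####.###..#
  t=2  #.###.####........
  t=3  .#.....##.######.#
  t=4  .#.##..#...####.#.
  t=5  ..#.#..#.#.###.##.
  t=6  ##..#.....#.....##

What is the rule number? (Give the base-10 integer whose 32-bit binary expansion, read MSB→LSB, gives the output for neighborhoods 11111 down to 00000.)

  [31] ##### => #  t=0,i=7
  [30] ####. => #  t=0,i=10
  [29] ###.# => .  t=1,i=10
  [28] ###.. => .  t=0,i=11
  [27] ##.## => .  t=0,i=4
  [26] ##.#. => #  t=3,i=16
  [25] ##..# => .  t=1,i=15
  [24] ##... => #  t=0,i=12
  [23] #.### => .  t=0,i=5
  [22] #.##. => .  t=1,i=1
  [21] #.#.# => .  t=3,i=17
  [20] #.#.. => #  t=0,i=17
  [19] #..## => #  t=0,i=1
  [18] #..#. => .  t=1,i=16
  [17] #...# => #  t=0,i=13
  [16] #.... => #  t=2,i=11
  [15] .#### => #  t=0,i=6
  [14] .###. => .  t=1,i=13
  [13] .##.# => .  t=0,i=3
  [12] .##.. => #  t=1,i=2
  [11] .#.## => #  t=1,i=0
  [10] .#.#. => .  t=0,i=16
  [9] .#..# => .  t=0,i=0
  [8] .#... => .  t=3,i=2
  [7] ..### => #  t=1,i=6
  [6] ..##. => #  t=0,i=2
  [5] ..#.# => .  t=0,i=15
  [4] ..#.. => #  t=4,i=7
  [3] ...## => .  t=1,i=5
  [2] ...#. => #  t=0,i=14
  [1] ....# => .  t=2,i=16
  [0] ..... => #  t=2,i=12
  bits 11000101000110111001100011010101 = 3306920149

3306920149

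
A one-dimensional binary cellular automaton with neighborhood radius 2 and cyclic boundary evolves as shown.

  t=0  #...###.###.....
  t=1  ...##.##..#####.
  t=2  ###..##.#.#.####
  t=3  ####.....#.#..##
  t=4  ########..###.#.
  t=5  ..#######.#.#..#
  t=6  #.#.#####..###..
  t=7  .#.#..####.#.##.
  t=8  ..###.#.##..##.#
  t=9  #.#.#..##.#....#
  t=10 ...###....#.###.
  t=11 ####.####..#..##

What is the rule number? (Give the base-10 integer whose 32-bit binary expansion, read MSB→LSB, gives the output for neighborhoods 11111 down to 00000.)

  [31] ##### => #  t=1,i=12
  [30] ####. => #  t=1,i=13
  [29] ###.# => #  t=0,i=6
  [28] ###.. => #  t=0,i=10
  [27] ##.## => #  t=0,i=7
  [26] ##.#. => .  t=2,i=7
  [25] ##..# => #  t=1,i=8
  [24] ##... => #  t=0,i=11
  [23] #.### => .  t=0,i=8
  [22] #.##. => #  t=1,i=6
  [21] #.#.# => .  t=2,i=8
  [20] #.#.. => #  t=3,i=11
  [19] #..## => .  t=1,i=9
  [18] #..#. => .  t=5,i=14
  [17] #...# => .  t=0,i=2
  [16] #.... => #  t=0,i=12
  [15] .#### => .  t=1,i=11
  [14] .###. => .  t=0,i=5
  [13] .##.# => .  t=1,i=4
  [12] .##.. => .  t=1,i=7
  [11] .#.## => #  t=2,i=11
  [10] .#.#. => #  t=2,i=9
  [9] .#..# => #  t=3,i=12
  [8] .#... => .  t=0,i=1
  [7] ..### => #  t=0,i=4
  [6] ..##. => .  t=1,i=3
  [5] ..#.# => .  t=3,i=9
  [4] ..#.. => .  t=0,i=0
  [3] ...## => #  t=0,i=3
  [2] ...#. => .  t=0,i=15
  [1] ....# => #  t=0,i=14
  [0] ..... => #  t=0,i=13
  bits 11111011010100010000111010001011 = 4216393355

4216393355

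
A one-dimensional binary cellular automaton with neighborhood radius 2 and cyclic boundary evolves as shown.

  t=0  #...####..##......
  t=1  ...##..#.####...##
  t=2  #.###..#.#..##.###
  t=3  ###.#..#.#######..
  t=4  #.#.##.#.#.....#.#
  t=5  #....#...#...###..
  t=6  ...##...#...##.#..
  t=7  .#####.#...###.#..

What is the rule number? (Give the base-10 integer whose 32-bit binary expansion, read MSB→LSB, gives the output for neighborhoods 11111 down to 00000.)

  nb #####: next=.  (t=3,i=11, bit31=0)
  nb ####.: next=.  (t=0,i=6, bit30=0)
  nb ###.#: next=#  (t=2,i=0, bit29=1)
  nb ###..: next=#  (t=0,i=7, bit28=1)
  nb ##.##: next=#  (t=2,i=1, bit27=1)
  nb ##.#.: next=.  (t=3,i=3, bit26=0)
  nb ##..#: next=.  (t=0,i=8, bit25=0)
  nb ##...: next=#  (t=0,i=12, bit24=1)
  nb #.###: next=#  (t=1,i=9, bit23=1)
  nb #.##.: next=.  (t=4,i=4, bit22=0)
  nb #.#.#: next=.  (t=4,i=2, bit21=0)
  nb #.#..: next=#  (t=2,i=9, bit20=1)
  nb #..##: next=#  (t=0,i=9, bit19=1)
  nb #..#.: next=.  (t=1,i=6, bit18=0)
  nb #...#: next=.  (t=0,i=2, bit17=0)
  nb #....: next=.  (t=0,i=13, bit16=0)
  nb .####: next=.  (t=0,i=5, bit15=0)
  nb .###.: next=.  (t=2,i=3, bit14=0)
  nb .##.#: next=#  (t=2,i=13, bit13=1)
  nb .##..: next=#  (t=0,i=11, bit12=1)
  nb .#.##: next=.  (t=1,i=8, bit11=0)
  nb .#.#.: next=.  (t=2,i=8, bit10=0)
  nb .#..#: next=#  (t=2,i=10, bit9=1)
  nb .#...: next=.  (t=0,i=1, bit8=0)
  nb ..###: next=#  (t=0,i=4, bit7=1)
  nb ..##.: next=#  (t=0,i=10, bit6=1)
  nb ..#.#: next=#  (t=1,i=7, bit5=1)
  nb ..#..: next=.  (t=0,i=0, bit4=0)
  nb ...##: next=#  (t=0,i=3, bit3=1)
  nb ...#.: next=#  (t=0,i=17, bit2=1)
  nb ....#: next=#  (t=0,i=16, bit1=1)
  nb .....: next=.  (t=0,i=14, bit0=0)
  bits 00111001100110000011001011101110 = 966275822

966275822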